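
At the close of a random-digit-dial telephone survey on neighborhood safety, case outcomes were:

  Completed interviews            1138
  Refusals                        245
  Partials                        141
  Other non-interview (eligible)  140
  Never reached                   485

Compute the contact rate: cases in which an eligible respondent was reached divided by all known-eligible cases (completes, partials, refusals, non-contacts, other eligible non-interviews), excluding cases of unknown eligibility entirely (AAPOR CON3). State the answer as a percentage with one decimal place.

Top: 1138 + 141 + 245 + 140 = 1664
Base: 1138 + 141 + 245 + 485 + 140 = 2149
CON3 = 1664 / 2149 = 0.7743

77.4%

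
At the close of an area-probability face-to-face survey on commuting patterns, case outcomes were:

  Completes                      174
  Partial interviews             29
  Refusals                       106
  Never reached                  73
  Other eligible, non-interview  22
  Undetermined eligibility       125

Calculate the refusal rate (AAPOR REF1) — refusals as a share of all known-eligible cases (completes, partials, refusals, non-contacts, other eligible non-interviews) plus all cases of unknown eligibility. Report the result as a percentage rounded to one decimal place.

20.0%

Num: 106
Denominator: 174 + 29 + 106 + 73 + 22 + 125 = 529
REF1 = 106 / 529 = 0.2004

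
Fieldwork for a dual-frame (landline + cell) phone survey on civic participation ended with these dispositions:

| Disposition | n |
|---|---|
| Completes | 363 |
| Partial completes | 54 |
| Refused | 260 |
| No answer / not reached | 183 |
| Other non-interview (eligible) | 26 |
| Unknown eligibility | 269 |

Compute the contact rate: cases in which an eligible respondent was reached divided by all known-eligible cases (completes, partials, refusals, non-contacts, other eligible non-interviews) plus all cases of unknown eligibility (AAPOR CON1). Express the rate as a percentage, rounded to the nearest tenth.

Top = 363 + 54 + 260 + 26 = 703
Base = 363 + 54 + 260 + 183 + 26 + 269 = 1155
CON1 = 703 / 1155 = 0.6087

60.9%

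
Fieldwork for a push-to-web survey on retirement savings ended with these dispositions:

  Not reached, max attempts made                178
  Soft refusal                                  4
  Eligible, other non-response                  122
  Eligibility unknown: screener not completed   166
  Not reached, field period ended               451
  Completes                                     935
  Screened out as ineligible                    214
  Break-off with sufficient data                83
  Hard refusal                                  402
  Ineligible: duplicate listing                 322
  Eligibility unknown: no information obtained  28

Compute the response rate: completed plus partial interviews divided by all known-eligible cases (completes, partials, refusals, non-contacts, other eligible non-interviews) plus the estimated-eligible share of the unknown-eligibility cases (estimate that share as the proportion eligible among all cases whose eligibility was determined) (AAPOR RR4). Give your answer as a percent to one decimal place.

43.7%

Declined to participate = 402 + 4 = 406
Never reached = 451 + 178 = 629
Undetermined eligibility = 166 + 28 = 194
Not eligible = 214 + 322 = 536
Num → 935 + 83 = 1018
Known eligible → 935 + 83 + 406 + 629 + 122 = 2175
e = 2175 / (2175 + 536) = 2175 / 2711 = 0.8023
e × U → 0.8023 × 194 = 155.65
Denom → 2175 + 155.65 = 2330.65
RR4 = 1018 / 2330.65 = 0.4368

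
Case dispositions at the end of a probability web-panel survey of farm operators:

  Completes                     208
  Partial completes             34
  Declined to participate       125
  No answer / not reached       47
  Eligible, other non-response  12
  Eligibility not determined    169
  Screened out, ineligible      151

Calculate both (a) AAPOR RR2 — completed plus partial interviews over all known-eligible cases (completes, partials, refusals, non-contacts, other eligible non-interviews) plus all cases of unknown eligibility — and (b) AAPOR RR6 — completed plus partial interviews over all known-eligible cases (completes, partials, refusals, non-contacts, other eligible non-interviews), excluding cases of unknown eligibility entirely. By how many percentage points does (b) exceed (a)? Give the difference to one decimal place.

Num = 208 + 34 = 242
Denom = 208 + 34 + 125 + 47 + 12 + 169 = 595
RR2 = 242 / 595 = 0.4067
Denom = 208 + 34 + 125 + 47 + 12 = 426
RR6 = 242 / 426 = 0.5681
Difference = 56.81 − 40.67 = 16.14 percentage points

16.1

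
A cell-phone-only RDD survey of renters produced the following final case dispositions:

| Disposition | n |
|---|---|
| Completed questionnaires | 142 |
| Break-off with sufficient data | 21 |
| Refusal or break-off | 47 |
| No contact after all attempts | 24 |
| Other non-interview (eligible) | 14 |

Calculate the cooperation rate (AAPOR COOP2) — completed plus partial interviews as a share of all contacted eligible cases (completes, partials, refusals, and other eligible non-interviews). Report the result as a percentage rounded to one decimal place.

Top: 142 + 21 = 163
Denom: 142 + 21 + 47 + 14 = 224
COOP2 = 163 / 224 = 0.7277

72.8%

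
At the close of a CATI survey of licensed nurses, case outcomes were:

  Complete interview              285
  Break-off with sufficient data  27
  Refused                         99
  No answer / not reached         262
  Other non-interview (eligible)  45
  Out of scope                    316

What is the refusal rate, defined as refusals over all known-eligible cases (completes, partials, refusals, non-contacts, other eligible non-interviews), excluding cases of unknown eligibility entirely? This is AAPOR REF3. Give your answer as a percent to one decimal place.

Top → 99
Denominator → 285 + 27 + 99 + 262 + 45 = 718
REF3 = 99 / 718 = 0.1379

13.8%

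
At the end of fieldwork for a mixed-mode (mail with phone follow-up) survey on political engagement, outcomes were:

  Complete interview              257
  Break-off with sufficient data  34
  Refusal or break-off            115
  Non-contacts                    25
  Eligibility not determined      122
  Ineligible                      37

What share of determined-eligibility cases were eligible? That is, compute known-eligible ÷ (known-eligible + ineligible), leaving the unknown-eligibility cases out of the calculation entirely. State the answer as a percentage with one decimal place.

92.1%

Known eligible → 257 + 34 + 115 + 25 = 431
e = 431 / (431 + 37) = 431 / 468 = 0.9209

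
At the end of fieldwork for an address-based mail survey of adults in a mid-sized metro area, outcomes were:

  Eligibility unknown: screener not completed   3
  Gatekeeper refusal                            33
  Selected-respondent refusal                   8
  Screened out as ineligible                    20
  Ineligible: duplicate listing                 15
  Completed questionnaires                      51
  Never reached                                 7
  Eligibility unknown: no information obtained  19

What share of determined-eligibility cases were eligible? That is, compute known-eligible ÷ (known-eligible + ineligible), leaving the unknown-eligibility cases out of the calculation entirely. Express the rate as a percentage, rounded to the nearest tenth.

73.9%

Refusal or break-off = 33 + 8 = 41
Eligibility not determined = 3 + 19 = 22
Out of scope = 20 + 15 = 35
Eligible (known): 51 + 41 + 7 = 99
e = 99 / (99 + 35) = 99 / 134 = 0.7388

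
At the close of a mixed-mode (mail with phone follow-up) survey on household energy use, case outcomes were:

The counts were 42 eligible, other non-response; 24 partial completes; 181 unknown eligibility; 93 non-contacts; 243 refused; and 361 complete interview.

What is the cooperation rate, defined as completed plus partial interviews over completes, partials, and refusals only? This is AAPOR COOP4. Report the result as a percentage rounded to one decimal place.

61.3%

Num: 361 + 24 = 385
Denominator: 361 + 24 + 243 = 628
COOP4 = 385 / 628 = 0.6131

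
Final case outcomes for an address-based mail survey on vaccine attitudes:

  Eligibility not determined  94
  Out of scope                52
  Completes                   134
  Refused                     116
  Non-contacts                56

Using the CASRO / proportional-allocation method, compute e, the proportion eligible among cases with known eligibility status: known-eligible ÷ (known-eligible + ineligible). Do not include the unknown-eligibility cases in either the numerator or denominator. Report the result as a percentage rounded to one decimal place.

Determined eligible: 134 + 116 + 56 = 306
e = 306 / (306 + 52) = 306 / 358 = 0.8547

85.5%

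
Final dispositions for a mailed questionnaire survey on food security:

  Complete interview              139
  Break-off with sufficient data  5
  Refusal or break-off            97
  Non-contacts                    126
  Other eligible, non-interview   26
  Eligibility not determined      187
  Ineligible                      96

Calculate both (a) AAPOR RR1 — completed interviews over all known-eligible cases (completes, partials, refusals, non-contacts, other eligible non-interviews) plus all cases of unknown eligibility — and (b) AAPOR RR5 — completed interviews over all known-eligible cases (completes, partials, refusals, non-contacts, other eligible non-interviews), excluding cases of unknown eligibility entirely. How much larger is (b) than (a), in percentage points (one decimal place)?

11.4

Numerator = 139
Base = 139 + 5 + 97 + 126 + 26 + 187 = 580
RR1 = 139 / 580 = 0.2397
Base = 139 + 5 + 97 + 126 + 26 = 393
RR5 = 139 / 393 = 0.3537
Difference = 35.37 − 23.97 = 11.40 percentage points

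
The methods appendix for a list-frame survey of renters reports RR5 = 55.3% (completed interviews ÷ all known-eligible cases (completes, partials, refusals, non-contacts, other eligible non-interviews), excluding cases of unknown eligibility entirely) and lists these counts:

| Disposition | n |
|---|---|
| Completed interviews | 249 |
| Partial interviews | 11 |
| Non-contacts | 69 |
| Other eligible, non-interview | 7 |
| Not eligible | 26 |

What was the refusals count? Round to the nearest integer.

114

RR5 = 249 / D = 0.553
D = 249 / 0.553 = 450.3
Remaining denominator categories sum to 336
refusals = 450.3 − 336 ≈ 114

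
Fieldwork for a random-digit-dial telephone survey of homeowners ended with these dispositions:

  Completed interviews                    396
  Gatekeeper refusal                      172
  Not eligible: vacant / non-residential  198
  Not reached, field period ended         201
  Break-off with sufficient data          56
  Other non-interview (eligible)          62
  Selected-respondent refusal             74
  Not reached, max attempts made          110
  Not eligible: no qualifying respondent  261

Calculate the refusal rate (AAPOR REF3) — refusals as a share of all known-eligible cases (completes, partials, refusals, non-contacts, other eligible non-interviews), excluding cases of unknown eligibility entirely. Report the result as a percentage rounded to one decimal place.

23.0%

Declined to participate = 172 + 74 = 246
Non-contacts = 201 + 110 = 311
Screened out, ineligible = 261 + 198 = 459
Top → 246
Denom → 396 + 56 + 246 + 311 + 62 = 1071
REF3 = 246 / 1071 = 0.2297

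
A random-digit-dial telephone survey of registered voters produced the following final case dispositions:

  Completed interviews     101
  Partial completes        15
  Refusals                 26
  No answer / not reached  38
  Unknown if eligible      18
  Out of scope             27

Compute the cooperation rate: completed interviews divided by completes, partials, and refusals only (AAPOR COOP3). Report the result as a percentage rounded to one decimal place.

Num = 101
Denominator = 101 + 15 + 26 = 142
COOP3 = 101 / 142 = 0.7113

71.1%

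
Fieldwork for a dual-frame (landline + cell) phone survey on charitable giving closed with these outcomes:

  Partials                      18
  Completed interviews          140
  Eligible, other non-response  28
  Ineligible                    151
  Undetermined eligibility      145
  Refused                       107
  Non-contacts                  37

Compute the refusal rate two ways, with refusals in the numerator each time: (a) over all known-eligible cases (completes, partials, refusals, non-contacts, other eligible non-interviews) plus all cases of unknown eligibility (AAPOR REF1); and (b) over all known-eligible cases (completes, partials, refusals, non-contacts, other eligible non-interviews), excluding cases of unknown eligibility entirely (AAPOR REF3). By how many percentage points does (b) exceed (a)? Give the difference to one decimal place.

Top = 107
Base = 140 + 18 + 107 + 37 + 28 + 145 = 475
REF1 = 107 / 475 = 0.2253
Base = 140 + 18 + 107 + 37 + 28 = 330
REF3 = 107 / 330 = 0.3242
Difference = 32.42 − 22.53 = 9.89 percentage points

9.9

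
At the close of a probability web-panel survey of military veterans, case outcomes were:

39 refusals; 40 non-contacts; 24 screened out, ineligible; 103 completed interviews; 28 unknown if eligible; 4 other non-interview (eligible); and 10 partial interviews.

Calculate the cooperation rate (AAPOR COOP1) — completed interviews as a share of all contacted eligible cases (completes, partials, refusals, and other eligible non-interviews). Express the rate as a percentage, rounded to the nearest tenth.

66.0%

Top = 103
Denominator = 103 + 10 + 39 + 4 = 156
COOP1 = 103 / 156 = 0.6603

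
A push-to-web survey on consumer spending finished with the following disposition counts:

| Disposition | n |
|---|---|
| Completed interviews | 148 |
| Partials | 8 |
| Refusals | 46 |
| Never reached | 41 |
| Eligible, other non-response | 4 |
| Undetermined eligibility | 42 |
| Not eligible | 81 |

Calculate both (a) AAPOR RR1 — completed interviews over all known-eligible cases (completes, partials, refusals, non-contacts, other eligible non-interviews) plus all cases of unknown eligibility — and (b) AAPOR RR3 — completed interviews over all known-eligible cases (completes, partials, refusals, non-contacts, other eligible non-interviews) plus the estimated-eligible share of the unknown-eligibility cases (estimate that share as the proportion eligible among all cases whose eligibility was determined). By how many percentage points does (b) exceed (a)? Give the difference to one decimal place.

1.9

Top = 148
Denom = 148 + 8 + 46 + 41 + 4 + 42 = 289
RR1 = 148 / 289 = 0.5121
Determined eligible = 148 + 8 + 46 + 41 + 4 = 247
e = 247 / (247 + 81) = 247 / 328 = 0.7530
e × U = 0.7530 × 42 = 31.63
Denom = 247 + 31.63 = 278.63
RR3 = 148 / 278.63 = 0.5312
Difference = 53.12 − 51.21 = 1.91 percentage points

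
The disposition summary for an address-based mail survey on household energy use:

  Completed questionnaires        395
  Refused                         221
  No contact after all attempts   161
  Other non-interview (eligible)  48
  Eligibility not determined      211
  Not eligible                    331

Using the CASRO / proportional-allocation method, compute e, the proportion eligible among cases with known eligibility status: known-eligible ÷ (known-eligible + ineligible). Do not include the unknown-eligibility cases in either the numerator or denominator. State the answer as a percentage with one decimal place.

71.4%

Determined eligible: 395 + 221 + 161 + 48 = 825
e = 825 / (825 + 331) = 825 / 1156 = 0.7137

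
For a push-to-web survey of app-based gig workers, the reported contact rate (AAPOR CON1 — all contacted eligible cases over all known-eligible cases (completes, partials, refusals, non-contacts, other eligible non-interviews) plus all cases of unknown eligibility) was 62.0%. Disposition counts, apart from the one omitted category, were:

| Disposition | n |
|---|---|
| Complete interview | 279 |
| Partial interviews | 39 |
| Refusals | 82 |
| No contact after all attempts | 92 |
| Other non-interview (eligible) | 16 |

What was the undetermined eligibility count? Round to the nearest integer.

163

Top = 279 + 39 + 82 + 16 = 416
CON1 = 416 / D = 0.620
D = 416 / 0.620 = 671.0
Remaining denominator categories sum to 508
undetermined eligibility = 671.0 − 508 ≈ 163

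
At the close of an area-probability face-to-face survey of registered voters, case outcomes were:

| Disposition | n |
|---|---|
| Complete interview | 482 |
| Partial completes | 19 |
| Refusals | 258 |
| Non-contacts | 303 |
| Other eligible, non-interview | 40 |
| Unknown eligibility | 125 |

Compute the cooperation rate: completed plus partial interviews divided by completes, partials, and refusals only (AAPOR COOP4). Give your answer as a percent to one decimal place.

66.0%

Num = 482 + 19 = 501
Base = 482 + 19 + 258 = 759
COOP4 = 501 / 759 = 0.6601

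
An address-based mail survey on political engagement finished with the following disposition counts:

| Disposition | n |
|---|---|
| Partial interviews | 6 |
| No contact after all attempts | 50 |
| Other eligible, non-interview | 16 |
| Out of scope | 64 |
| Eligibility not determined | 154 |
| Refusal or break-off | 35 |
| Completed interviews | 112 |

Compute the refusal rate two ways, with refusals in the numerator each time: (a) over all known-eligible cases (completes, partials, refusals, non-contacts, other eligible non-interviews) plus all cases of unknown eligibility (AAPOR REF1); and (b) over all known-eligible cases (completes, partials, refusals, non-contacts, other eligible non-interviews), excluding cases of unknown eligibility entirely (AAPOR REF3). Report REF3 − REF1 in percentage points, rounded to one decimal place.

6.6

Numerator → 35
Denom → 112 + 6 + 35 + 50 + 16 + 154 = 373
REF1 = 35 / 373 = 0.0938
Denom → 112 + 6 + 35 + 50 + 16 = 219
REF3 = 35 / 219 = 0.1598
Difference = 15.98 − 9.38 = 6.60 percentage points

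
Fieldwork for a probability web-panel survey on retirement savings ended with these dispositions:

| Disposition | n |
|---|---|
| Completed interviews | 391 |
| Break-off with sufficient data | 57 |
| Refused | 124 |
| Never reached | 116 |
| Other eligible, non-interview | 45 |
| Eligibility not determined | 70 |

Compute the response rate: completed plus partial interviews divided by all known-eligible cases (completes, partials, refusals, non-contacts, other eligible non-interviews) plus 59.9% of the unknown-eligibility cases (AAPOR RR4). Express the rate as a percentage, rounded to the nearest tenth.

Numerator → 391 + 57 = 448
Determined eligible → 391 + 57 + 124 + 116 + 45 = 733
Eligible share of unknowns → 0.5990 × 70 = 41.93
Denom → 733 + 41.93 = 774.93
RR4 = 448 / 774.93 = 0.5781

57.8%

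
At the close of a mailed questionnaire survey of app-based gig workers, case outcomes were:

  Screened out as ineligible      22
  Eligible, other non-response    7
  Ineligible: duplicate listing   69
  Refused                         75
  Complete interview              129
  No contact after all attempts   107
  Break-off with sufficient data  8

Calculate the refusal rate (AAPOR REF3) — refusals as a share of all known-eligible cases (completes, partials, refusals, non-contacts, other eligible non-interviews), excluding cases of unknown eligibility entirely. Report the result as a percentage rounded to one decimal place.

Screened out, ineligible = 22 + 69 = 91
Top: 75
Denom: 129 + 8 + 75 + 107 + 7 = 326
REF3 = 75 / 326 = 0.2301

23.0%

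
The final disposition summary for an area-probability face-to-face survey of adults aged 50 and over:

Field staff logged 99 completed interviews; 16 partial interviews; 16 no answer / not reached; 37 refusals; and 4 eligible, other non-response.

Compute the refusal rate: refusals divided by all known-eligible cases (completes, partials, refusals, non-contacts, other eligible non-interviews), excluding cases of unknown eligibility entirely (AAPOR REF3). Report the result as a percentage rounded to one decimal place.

Numerator: 37
Denominator: 99 + 16 + 37 + 16 + 4 = 172
REF3 = 37 / 172 = 0.2151

21.5%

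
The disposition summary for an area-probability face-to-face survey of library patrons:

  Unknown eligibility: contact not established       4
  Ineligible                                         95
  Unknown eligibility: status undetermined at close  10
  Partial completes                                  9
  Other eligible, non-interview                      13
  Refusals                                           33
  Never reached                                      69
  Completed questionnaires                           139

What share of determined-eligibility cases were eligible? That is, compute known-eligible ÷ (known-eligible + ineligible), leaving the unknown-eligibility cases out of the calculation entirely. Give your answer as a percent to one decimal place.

Eligibility not determined = 4 + 10 = 14
Eligible (known) → 139 + 9 + 33 + 69 + 13 = 263
e = 263 / (263 + 95) = 263 / 358 = 0.7346

73.5%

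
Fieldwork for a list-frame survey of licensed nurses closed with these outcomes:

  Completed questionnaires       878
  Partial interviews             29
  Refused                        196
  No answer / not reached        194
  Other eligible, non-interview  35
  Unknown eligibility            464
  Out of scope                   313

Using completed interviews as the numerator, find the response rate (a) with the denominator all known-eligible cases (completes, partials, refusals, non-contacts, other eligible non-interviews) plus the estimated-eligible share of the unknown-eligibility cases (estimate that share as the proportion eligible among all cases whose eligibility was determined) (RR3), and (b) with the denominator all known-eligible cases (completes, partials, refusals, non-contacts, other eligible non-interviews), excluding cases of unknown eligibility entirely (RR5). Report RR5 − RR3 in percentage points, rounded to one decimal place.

Top: 878
Eligible (known): 878 + 29 + 196 + 194 + 35 = 1332
e = 1332 / (1332 + 313) = 1332 / 1645 = 0.8097
Eligible share of unknowns: 0.8097 × 464 = 375.70
Base: 1332 + 375.70 = 1707.70
RR3 = 878 / 1707.70 = 0.5141
Base: 878 + 29 + 196 + 194 + 35 = 1332
RR5 = 878 / 1332 = 0.6592
Difference = 65.92 − 51.41 = 14.51 percentage points

14.5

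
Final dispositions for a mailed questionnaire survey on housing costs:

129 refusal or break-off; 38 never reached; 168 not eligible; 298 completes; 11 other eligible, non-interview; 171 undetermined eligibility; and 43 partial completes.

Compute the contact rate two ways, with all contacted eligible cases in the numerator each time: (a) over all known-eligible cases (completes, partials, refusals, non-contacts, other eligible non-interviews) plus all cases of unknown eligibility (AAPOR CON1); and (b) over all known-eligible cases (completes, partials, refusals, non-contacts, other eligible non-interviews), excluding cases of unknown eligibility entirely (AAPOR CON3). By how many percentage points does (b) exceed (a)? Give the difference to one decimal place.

23.0

Numerator → 298 + 43 + 129 + 11 = 481
Base → 298 + 43 + 129 + 38 + 11 + 171 = 690
CON1 = 481 / 690 = 0.6971
Base → 298 + 43 + 129 + 38 + 11 = 519
CON3 = 481 / 519 = 0.9268
Difference = 92.68 − 69.71 = 22.97 percentage points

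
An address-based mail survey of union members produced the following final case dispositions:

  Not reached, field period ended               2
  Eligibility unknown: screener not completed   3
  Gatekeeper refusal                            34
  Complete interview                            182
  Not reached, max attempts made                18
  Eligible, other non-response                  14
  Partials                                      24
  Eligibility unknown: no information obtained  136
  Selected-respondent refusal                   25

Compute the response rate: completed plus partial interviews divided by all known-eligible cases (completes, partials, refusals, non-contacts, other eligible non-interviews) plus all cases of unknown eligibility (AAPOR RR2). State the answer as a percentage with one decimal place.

Declined to participate = 34 + 25 = 59
Never reached = 2 + 18 = 20
Eligibility not determined = 3 + 136 = 139
Num = 182 + 24 = 206
Denominator = 182 + 24 + 59 + 20 + 14 + 139 = 438
RR2 = 206 / 438 = 0.4703

47.0%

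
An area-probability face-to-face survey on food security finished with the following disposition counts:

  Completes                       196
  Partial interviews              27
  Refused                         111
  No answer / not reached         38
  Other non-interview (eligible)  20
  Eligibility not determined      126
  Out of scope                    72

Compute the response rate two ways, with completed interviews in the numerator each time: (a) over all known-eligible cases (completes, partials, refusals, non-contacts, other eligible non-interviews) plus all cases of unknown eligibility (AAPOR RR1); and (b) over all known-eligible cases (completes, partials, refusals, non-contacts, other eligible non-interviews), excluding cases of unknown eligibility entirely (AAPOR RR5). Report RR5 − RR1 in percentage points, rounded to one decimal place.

12.2

Num: 196
Denom: 196 + 27 + 111 + 38 + 20 + 126 = 518
RR1 = 196 / 518 = 0.3784
Denom: 196 + 27 + 111 + 38 + 20 = 392
RR5 = 196 / 392 = 0.5000
Difference = 50.00 − 37.84 = 12.16 percentage points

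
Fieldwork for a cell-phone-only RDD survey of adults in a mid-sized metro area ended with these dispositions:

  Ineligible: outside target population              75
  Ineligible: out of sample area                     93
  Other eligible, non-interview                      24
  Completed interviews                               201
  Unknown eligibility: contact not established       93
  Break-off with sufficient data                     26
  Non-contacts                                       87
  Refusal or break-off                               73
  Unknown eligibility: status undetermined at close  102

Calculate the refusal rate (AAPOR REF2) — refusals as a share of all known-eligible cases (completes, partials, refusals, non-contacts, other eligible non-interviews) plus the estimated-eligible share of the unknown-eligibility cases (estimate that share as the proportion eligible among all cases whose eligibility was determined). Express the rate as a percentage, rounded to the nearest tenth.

13.3%

Unknown if eligible = 93 + 102 = 195
Screened out, ineligible = 75 + 93 = 168
Num: 73
Eligible (known): 201 + 26 + 73 + 87 + 24 = 411
e = 411 / (411 + 168) = 411 / 579 = 0.7098
Estimated eligible among unknowns: 0.7098 × 195 = 138.41
Denom: 411 + 138.41 = 549.41
REF2 = 73 / 549.41 = 0.1329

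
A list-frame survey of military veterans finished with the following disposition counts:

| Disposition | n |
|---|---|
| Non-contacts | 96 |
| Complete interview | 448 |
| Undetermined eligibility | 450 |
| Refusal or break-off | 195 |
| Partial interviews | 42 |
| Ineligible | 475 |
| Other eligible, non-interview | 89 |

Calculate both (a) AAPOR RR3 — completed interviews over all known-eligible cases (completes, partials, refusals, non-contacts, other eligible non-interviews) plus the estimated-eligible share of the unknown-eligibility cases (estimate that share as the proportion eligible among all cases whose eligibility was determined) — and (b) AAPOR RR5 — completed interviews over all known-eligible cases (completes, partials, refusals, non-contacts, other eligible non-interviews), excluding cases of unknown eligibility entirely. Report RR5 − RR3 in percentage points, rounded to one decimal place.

Numerator = 448
Known eligible = 448 + 42 + 195 + 96 + 89 = 870
e = 870 / (870 + 475) = 870 / 1345 = 0.6468
Estimated eligible among unknowns = 0.6468 × 450 = 291.06
Denom = 870 + 291.06 = 1161.06
RR3 = 448 / 1161.06 = 0.3859
Denom = 448 + 42 + 195 + 96 + 89 = 870
RR5 = 448 / 870 = 0.5149
Difference = 51.49 − 38.59 = 12.90 percentage points

12.9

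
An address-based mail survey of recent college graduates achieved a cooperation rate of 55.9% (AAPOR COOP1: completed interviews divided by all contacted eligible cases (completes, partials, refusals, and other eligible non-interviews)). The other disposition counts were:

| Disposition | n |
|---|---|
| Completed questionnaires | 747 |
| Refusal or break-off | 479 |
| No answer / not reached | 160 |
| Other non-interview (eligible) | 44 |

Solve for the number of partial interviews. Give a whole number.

COOP1 = 747 / D = 0.559
D = 747 / 0.559 = 1336.3
Other denominator terms total 1270
partial interviews = 1336.3 − 1270 ≈ 66

66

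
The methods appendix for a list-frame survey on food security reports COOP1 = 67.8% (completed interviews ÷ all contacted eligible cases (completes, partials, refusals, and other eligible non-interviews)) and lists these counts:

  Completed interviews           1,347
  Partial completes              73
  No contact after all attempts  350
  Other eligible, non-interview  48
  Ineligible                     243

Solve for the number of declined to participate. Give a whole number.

COOP1 = 1347 / D = 0.678
D = 1347 / 0.678 = 1986.7
Rest of base = 1468
declined to participate = 1986.7 − 1468 ≈ 519

519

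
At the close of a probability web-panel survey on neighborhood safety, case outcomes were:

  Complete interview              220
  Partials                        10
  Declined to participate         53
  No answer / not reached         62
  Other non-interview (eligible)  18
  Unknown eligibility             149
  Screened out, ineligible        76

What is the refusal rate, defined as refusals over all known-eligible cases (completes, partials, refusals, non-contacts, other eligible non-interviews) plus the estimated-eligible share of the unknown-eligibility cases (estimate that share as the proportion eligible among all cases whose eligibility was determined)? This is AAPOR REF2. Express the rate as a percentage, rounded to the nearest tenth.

10.9%

Top → 53
Eligible (known) → 220 + 10 + 53 + 62 + 18 = 363
e = 363 / (363 + 76) = 363 / 439 = 0.8269
Eligible share of unknowns → 0.8269 × 149 = 123.21
Denominator → 363 + 123.21 = 486.21
REF2 = 53 / 486.21 = 0.1090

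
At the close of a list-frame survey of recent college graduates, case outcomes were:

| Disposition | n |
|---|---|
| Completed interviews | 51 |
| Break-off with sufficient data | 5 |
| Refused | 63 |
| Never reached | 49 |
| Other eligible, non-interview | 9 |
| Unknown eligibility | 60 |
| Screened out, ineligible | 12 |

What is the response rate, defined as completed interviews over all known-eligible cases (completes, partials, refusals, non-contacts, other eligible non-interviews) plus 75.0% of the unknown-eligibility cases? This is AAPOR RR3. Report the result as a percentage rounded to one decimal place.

Num → 51
Known eligible → 51 + 5 + 63 + 49 + 9 = 177
Eligible share of unknowns → 0.7500 × 60 = 45.00
Base → 177 + 45.00 = 222.00
RR3 = 51 / 222.00 = 0.2297

23.0%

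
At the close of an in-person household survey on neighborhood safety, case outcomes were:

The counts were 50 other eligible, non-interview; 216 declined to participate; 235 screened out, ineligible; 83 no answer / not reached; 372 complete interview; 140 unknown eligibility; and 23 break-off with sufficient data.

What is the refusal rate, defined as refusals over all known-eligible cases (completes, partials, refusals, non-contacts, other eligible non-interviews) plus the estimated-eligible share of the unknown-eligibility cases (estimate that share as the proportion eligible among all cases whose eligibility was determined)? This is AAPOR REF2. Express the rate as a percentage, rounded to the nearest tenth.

Numerator: 216
Determined eligible: 372 + 23 + 216 + 83 + 50 = 744
e = 744 / (744 + 235) = 744 / 979 = 0.7600
Estimated eligible among unknowns: 0.7600 × 140 = 106.40
Denom: 744 + 106.40 = 850.40
REF2 = 216 / 850.40 = 0.2540

25.4%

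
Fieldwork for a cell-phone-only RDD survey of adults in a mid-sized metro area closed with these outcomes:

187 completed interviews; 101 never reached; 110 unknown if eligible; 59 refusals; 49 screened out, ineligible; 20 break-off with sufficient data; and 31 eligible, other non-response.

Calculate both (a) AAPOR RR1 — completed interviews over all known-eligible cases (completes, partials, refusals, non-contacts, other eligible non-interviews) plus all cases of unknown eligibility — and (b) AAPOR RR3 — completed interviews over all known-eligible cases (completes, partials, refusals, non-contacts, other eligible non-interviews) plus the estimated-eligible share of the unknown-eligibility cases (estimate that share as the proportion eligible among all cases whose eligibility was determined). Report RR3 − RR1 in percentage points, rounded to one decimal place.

Top = 187
Denom = 187 + 20 + 59 + 101 + 31 + 110 = 508
RR1 = 187 / 508 = 0.3681
Eligible (known) = 187 + 20 + 59 + 101 + 31 = 398
e = 398 / (398 + 49) = 398 / 447 = 0.8904
Estimated eligible among unknowns = 0.8904 × 110 = 97.94
Denom = 398 + 97.94 = 495.94
RR3 = 187 / 495.94 = 0.3771
Difference = 37.71 − 36.81 = 0.90 percentage points

0.9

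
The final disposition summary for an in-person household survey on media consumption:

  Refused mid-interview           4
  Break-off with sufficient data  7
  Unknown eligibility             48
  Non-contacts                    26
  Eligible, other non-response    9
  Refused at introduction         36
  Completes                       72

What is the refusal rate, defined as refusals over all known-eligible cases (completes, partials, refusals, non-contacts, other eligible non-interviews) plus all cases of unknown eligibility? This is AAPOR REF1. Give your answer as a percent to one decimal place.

Declined to participate = 36 + 4 = 40
Num → 40
Denom → 72 + 7 + 40 + 26 + 9 + 48 = 202
REF1 = 40 / 202 = 0.1980

19.8%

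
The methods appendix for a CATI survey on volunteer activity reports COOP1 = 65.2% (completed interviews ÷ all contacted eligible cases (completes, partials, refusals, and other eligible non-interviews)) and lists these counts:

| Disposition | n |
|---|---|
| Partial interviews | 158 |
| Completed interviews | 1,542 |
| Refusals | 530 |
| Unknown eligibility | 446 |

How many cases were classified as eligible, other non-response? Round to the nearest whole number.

COOP1 = 1542 / D = 0.652
D = 1542 / 0.652 = 2365.0
Rest of base = 2230
eligible, other non-response = 2365.0 − 2230 ≈ 135

135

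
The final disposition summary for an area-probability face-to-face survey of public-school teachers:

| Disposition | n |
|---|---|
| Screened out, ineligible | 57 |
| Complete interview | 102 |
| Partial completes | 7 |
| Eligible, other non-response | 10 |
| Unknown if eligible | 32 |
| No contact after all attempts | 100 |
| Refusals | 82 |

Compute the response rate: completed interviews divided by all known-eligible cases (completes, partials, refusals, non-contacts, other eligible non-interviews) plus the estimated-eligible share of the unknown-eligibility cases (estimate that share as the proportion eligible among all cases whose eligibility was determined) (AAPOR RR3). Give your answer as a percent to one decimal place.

31.1%

Top → 102
Determined eligible → 102 + 7 + 82 + 100 + 10 = 301
e = 301 / (301 + 57) = 301 / 358 = 0.8408
Estimated eligible among unknowns → 0.8408 × 32 = 26.91
Base → 301 + 26.91 = 327.91
RR3 = 102 / 327.91 = 0.3111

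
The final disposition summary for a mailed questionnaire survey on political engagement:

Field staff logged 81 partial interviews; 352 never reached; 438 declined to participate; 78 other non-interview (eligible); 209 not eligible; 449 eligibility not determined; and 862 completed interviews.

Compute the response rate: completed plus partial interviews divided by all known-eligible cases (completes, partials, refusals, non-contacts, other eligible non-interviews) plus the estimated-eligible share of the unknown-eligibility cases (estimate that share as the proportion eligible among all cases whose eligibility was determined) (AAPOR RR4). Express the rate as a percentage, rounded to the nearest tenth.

Numerator: 862 + 81 = 943
Known eligible: 862 + 81 + 438 + 352 + 78 = 1811
e = 1811 / (1811 + 209) = 1811 / 2020 = 0.8965
e × U: 0.8965 × 449 = 402.53
Denominator: 1811 + 402.53 = 2213.53
RR4 = 943 / 2213.53 = 0.4260

42.6%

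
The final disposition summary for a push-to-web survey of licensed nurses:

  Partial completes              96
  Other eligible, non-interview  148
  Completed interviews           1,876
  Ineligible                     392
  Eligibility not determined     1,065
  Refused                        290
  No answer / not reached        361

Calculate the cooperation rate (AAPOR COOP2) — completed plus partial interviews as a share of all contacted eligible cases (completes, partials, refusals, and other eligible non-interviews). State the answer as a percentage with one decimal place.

81.8%

Top → 1876 + 96 = 1972
Denom → 1876 + 96 + 290 + 148 = 2410
COOP2 = 1972 / 2410 = 0.8183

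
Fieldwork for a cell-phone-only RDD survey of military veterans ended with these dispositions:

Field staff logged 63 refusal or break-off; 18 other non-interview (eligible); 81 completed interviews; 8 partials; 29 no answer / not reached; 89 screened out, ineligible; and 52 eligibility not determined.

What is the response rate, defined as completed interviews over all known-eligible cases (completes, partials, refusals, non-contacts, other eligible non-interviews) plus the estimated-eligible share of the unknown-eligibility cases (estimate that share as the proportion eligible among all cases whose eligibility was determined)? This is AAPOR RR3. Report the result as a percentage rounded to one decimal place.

Top: 81
Eligible (known): 81 + 8 + 63 + 29 + 18 = 199
e = 199 / (199 + 89) = 199 / 288 = 0.6910
Estimated eligible among unknowns: 0.6910 × 52 = 35.93
Denom: 199 + 35.93 = 234.93
RR3 = 81 / 234.93 = 0.3448

34.5%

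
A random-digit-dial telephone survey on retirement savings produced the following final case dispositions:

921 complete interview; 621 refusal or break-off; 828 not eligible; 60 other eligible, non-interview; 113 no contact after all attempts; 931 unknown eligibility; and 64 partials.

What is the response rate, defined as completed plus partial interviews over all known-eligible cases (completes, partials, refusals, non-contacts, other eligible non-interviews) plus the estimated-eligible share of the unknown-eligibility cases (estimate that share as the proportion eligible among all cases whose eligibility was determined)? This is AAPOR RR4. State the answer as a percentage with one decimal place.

40.8%

Top → 921 + 64 = 985
Determined eligible → 921 + 64 + 621 + 113 + 60 = 1779
e = 1779 / (1779 + 828) = 1779 / 2607 = 0.6824
Estimated eligible among unknowns → 0.6824 × 931 = 635.31
Base → 1779 + 635.31 = 2414.31
RR4 = 985 / 2414.31 = 0.4080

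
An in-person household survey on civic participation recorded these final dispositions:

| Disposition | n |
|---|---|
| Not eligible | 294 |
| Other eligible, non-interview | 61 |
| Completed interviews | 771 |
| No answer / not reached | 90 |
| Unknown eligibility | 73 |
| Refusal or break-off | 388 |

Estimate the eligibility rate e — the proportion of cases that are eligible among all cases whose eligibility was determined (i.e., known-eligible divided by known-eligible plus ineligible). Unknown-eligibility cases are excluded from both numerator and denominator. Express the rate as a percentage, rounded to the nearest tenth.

81.7%

Known eligible = 771 + 388 + 90 + 61 = 1310
e = 1310 / (1310 + 294) = 1310 / 1604 = 0.8167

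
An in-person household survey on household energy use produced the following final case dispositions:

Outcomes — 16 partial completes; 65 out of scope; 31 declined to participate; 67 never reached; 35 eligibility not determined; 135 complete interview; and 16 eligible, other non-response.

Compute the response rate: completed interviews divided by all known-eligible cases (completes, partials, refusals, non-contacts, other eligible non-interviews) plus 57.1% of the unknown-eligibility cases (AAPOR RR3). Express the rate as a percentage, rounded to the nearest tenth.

Num → 135
Determined eligible → 135 + 16 + 31 + 67 + 16 = 265
Eligible share of unknowns → 0.5710 × 35 = 19.98
Denominator → 265 + 19.98 = 284.98
RR3 = 135 / 284.98 = 0.4737

47.4%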